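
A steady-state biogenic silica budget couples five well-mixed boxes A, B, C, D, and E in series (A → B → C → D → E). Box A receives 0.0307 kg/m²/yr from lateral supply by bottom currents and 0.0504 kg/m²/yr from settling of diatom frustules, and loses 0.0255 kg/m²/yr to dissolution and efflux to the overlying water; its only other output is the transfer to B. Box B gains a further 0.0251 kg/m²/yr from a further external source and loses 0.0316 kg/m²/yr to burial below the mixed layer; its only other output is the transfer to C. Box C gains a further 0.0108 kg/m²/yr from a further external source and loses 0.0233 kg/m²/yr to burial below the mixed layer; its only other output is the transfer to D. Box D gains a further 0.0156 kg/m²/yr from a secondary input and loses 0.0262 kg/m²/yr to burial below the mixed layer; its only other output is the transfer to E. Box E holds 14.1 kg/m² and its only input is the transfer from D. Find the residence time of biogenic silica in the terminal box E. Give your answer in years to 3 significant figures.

Box A: F(A→B) = (0.0307 + 0.0504) − 0.0255 = 0.055600 kg/m²/yr.
Box B: F(B→C) = (0.055600 + 0.0251) − 0.0316 = 0.049100 kg/m²/yr.
Box C: F(C→D) = (0.049100 + 0.0108) − 0.0233 = 0.036600 kg/m²/yr.
Box D: F(D→E) = (0.036600 + 0.0156) − 0.0262 = 0.026000 kg/m²/yr.
Box E throughput = its input = 0.026000 kg/m²/yr; τ = 14.1 / 0.026000 = 542.3 yr.

542 yr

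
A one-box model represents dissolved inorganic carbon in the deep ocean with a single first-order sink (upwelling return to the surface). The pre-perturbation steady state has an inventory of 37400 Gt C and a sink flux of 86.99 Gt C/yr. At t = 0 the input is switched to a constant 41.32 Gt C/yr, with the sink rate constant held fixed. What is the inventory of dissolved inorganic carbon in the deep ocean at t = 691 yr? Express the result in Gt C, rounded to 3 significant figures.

21700 Gt C

Residence time τ = M₀/F₀ = 429.9 yr. The eventual steady state is M_∞ = M₀·(F₁/F₀) = 37400 × 41.32/86.99 = 17765 Gt C.
The anomaly ΔM(t) = M(t) − M_∞ decays as ΔM₀·e^(−t/τ) with ΔM₀ = 37400 − 17765 = 19640 Gt C.
At t = 691 yr, e^(−t/τ) = e^(−1.607) = 0.2004, so ΔM = 3936 Gt C and M = 17765 + 3936 = 21701 Gt C.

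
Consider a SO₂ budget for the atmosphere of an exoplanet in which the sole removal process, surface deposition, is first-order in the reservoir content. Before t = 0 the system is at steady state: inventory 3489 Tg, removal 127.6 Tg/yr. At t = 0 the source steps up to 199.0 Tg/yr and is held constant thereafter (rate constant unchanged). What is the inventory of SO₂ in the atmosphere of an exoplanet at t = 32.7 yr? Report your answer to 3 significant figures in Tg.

4850 Tg

Residence time τ = M₀/F₀ = 27.34 yr. The eventual steady state is M_∞ = M₀·(F₁/F₀) = 3489 × 199.0/127.6 = 5441.3 Tg.
The anomaly ΔM(t) = M(t) − M_∞ decays as ΔM₀·e^(−t/τ) with ΔM₀ = 3489 − 5441.3 = −1952 Tg.
At t = 32.7 yr, e^(−t/τ) = e^(−1.196) = 0.3024, so ΔM = −590.4 Tg and M = 5441.3 − 590.4 = 4850.9 Tg.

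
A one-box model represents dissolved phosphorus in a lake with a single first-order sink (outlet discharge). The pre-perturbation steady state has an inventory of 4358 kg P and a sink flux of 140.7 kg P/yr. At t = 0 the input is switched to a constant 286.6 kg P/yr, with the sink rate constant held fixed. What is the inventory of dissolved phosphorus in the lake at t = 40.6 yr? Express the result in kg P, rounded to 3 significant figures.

7660 kg P

τ = M₀/F₀ = 4358/140.7 = 30.97 yr; rate constant k = 1/τ.
New steady state M_∞ = F₁/k = F₁·τ = 286.6 × 30.97 = 8877.1 kg P.
M(t) = M_∞ + (M₀ − M_∞)·e^(−t/τ); t/τ = 40.6/30.97 = 1.311, so e^(−t/τ) = 0.2696.
M(t) = 8877.1 − 4519 × 0.2696 = 7658.7 kg P.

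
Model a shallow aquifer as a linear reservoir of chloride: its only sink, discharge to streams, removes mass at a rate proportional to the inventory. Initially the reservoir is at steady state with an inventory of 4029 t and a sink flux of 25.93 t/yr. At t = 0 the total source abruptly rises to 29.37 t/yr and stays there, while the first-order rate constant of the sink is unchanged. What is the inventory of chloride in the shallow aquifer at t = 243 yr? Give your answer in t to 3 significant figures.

The sink rate constant is k = F₀/M₀ = 25.93/4029 = 0.006436 yr⁻¹.
Solving dM/dt = F₁ − kM with M(0) = M₀ gives M(t) = F₁/k + (M₀ − F₁/k)·e^(−kt).
F₁/k = 29.37/0.006436 = 4563.5 t; kt = 0.006436 × 243 = 1.564, e^(−kt) = 0.2093.
M(243) = 4563.5 + (4029 − 4563.5) × 0.2093 = 4563.5 − 111.9 = 4451.6 t.

4450 t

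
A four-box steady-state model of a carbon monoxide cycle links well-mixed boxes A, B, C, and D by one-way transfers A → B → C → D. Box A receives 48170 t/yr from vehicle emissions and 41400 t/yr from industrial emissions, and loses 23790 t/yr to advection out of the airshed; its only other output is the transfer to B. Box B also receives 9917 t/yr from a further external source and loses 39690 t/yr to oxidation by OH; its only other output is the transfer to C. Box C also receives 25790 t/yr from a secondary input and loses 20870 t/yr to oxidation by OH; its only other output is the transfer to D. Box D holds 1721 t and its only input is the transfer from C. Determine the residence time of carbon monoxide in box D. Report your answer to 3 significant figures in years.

0.0421 yr

Box A: F(A→B) = (48170 + 41400) − 23790 = 65780 t/yr.
Box B: F(B→C) = (65780 + 9917) − 39690 = 36007 t/yr.
Box C: F(C→D) = (36007 + 25790) − 20870 = 40927 t/yr.
Box D throughput = its input = 40927 t/yr; τ = 1721 / 40927 = 0.04205 yr.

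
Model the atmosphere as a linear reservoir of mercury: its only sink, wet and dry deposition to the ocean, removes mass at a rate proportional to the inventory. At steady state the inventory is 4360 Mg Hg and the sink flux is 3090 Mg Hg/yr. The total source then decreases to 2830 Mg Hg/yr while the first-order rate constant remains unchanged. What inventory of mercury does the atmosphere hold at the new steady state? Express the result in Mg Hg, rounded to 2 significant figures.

4000 Mg Hg

Rate constant k = F/M = 3090 / 4360 = 0.7087 yr⁻¹.
At the new steady state, source = k·M_new ⇒ M_new = 2830 / 0.7087 = 3993 Mg Hg.
(Equivalently M_new = M × F_new/F_old = 4360 × 2830/3090.)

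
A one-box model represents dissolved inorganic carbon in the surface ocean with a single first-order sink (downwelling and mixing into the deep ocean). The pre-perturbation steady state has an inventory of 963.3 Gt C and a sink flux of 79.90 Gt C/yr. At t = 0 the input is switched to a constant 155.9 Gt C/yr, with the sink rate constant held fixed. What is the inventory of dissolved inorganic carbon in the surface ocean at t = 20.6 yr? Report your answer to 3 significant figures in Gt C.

The sink rate constant is k = F₀/M₀ = 79.90/963.3 = 0.08294 yr⁻¹.
Solving dM/dt = F₁ − kM with M(0) = M₀ gives M(t) = F₁/k + (M₀ − F₁/k)·e^(−kt).
F₁/k = 155.9/0.08294 = 1879.6 Gt C; kt = 0.08294 × 20.6 = 1.709, e^(−kt) = 0.1811.
M(20.6) = 1879.6 + (963.3 − 1879.6) × 0.1811 = 1879.6 − 165.9 = 1713.6 Gt C.

1710 Gt C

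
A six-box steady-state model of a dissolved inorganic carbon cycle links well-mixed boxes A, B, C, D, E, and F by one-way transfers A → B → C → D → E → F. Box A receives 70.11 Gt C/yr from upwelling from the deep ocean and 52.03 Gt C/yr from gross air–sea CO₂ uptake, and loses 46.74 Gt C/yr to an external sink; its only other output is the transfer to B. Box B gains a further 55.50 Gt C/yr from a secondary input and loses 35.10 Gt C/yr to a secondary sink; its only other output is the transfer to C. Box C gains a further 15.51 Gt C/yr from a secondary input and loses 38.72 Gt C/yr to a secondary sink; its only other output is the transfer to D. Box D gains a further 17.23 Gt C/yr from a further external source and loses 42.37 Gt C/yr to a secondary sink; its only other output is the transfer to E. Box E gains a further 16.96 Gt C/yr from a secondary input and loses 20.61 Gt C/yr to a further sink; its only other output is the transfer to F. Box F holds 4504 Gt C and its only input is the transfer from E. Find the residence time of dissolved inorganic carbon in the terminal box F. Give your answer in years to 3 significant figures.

Box A: F(A→B) = (70.11 + 52.03) − 46.74 = 75.400 Gt C/yr.
Box B: F(B→C) = (75.400 + 55.50) − 35.10 = 95.800 Gt C/yr.
Box C: F(C→D) = (95.800 + 15.51) − 38.72 = 72.590 Gt C/yr.
Box D: F(D→E) = (72.590 + 17.23) − 42.37 = 47.450 Gt C/yr.
Box E: F(E→F) = (47.450 + 16.96) − 20.61 = 43.800 Gt C/yr.
Box F throughput = its input = 43.800 Gt C/yr; τ = 4504 / 43.800 = 102.8 yr.

103 yr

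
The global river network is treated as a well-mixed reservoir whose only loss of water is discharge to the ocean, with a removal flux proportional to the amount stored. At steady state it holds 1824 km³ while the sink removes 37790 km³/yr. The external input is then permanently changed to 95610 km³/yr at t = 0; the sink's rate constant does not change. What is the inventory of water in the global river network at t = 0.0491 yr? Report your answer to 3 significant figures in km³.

Residence time τ = M₀/F₀ = 0.04827 yr. The eventual steady state is M_∞ = M₀·(F₁/F₀) = 1824 × 95610/37790 = 4614.8 km³.
The anomaly ΔM(t) = M(t) − M_∞ decays as ΔM₀·e^(−t/τ) with ΔM₀ = 1824 − 4614.8 = −2791 km³.
At t = 0.0491 yr, e^(−t/τ) = e^(−1.017) = 0.3616, so ΔM = −1009 km³ and M = 4614.8 − 1009 = 3605.7 km³.

3610 km³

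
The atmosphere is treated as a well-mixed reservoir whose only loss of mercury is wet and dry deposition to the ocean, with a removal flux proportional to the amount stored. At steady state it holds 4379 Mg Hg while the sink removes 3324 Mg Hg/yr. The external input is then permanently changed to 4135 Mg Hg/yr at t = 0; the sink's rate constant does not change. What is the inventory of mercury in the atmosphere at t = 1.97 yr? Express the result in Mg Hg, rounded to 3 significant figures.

The sink rate constant is k = F₀/M₀ = 3324/4379 = 0.7591 yr⁻¹.
Solving dM/dt = F₁ − kM with M(0) = M₀ gives M(t) = F₁/k + (M₀ − F₁/k)·e^(−kt).
F₁/k = 4135/0.7591 = 5447.4 Mg Hg; kt = 0.7591 × 1.97 = 1.495, e^(−kt) = 0.2242.
M(1.97) = 5447.4 + (4379 − 5447.4) × 0.2242 = 5447.4 − 239.5 = 5207.9 Mg Hg.

5210 Mg Hg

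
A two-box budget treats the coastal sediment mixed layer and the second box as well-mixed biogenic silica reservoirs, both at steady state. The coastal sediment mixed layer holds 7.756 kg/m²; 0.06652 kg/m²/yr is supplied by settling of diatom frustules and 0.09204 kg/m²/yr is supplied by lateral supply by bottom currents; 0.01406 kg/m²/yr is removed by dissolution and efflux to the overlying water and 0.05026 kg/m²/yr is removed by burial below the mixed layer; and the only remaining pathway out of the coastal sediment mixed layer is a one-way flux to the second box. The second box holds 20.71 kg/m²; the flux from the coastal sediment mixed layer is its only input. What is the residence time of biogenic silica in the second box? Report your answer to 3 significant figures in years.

Balance the coastal sediment mixed layer: ΣF_in = 0.06652 + 0.09204 = 0.15856 kg/m²/yr.
Flux to the second box = ΣF_in − (0.01406 + 0.05026) = 0.094240 kg/m²/yr.
At steady state the output of the second box equals its input, 0.094240 kg/m²/yr.
τ = M / F = 20.71 / 0.094240 = 219.8 yr.

220 yr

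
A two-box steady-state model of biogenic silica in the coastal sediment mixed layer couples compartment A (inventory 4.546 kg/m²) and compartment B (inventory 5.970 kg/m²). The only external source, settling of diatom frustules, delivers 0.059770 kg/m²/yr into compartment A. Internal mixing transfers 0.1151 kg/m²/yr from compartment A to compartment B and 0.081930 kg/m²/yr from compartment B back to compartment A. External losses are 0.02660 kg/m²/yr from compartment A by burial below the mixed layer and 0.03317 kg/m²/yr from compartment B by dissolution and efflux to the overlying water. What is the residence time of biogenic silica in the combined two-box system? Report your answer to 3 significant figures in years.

176 yr

Treat the two boxes together as one reservoir: the mixing fluxes between them are internal recycling, so τ = ΣM / Σ(external losses).
M_total = 4.546 + 5.970 = 10.516 kg/m².
ΣF_external_out = 0.02660 + 0.03317 = 0.059770 kg/m²/yr.
τ = M_total / ΣF_ext = 10.516 / 0.059770 = 175.9 yr.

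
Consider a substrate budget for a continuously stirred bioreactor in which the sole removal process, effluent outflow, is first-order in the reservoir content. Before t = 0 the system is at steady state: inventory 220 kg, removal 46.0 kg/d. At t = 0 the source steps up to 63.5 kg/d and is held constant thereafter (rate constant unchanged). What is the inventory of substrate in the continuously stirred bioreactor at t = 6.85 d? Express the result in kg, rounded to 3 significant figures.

284 kg

Residence time τ = M₀/F₀ = 4.783 d. The eventual steady state is M_∞ = M₀·(F₁/F₀) = 220 × 63.5/46.0 = 303.70 kg.
The anomaly ΔM(t) = M(t) − M_∞ decays as ΔM₀·e^(−t/τ) with ΔM₀ = 220 − 303.70 = −83.70 kg.
At t = 6.85 d, e^(−t/τ) = e^(−1.432) = 0.2388, so ΔM = −19.98 kg and M = 303.70 − 19.98 = 283.71 kg.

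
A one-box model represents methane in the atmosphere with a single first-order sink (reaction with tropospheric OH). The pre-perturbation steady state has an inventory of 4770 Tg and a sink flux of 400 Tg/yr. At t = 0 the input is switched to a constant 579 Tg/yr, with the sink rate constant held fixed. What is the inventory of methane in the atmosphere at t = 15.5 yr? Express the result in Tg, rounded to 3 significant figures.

The sink rate constant is k = F₀/M₀ = 400/4770 = 0.08386 yr⁻¹.
Solving dM/dt = F₁ − kM with M(0) = M₀ gives M(t) = F₁/k + (M₀ − F₁/k)·e^(−kt).
F₁/k = 579/0.08386 = 6904.6 Tg; kt = 0.08386 × 15.5 = 1.300, e^(−kt) = 0.2726.
M(15.5) = 6904.6 + (4770 − 6904.6) × 0.2726 = 6904.6 − 581.9 = 6322.7 Tg.

6320 Tg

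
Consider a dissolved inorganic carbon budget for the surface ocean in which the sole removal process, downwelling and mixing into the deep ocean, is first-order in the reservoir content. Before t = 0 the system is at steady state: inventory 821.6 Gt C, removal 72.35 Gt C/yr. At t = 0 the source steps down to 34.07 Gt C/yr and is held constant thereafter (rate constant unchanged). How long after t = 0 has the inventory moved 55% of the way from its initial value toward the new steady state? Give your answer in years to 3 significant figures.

9.07 yr

τ = M₀/F₀ = 821.6/72.35 = 11.36 yr.
The remaining gap fraction is e^(−t/τ); 55% covered ⇒ e^(−t/τ) = 0.450.
t = −τ ln(0.450) = 11.36 × 0.7985 = 9.068 yr.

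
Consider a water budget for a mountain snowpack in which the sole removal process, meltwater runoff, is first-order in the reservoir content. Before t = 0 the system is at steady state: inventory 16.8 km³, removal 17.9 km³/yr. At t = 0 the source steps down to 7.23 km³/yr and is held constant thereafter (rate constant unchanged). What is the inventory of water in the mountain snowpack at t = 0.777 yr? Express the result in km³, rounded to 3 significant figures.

11.2 km³

τ = M₀/F₀ = 16.8/17.9 = 0.9385 yr; rate constant k = 1/τ.
New steady state M_∞ = F₁/k = F₁·τ = 7.23 × 0.9385 = 6.7857 km³.
M(t) = M_∞ + (M₀ − M_∞)·e^(−t/τ); t/τ = 0.777/0.9385 = 0.8279, so e^(−t/τ) = 0.4370.
M(t) = 6.7857 + 10.01 × 0.4370 = 11.162 km³.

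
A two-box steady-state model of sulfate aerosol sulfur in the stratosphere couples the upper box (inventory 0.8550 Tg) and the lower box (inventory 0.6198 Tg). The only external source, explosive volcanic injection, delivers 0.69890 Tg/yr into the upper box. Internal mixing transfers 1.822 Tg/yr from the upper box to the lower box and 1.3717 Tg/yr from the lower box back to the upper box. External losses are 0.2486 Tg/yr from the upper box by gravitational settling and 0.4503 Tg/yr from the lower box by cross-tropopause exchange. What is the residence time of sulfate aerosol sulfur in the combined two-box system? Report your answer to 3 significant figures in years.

2.11 yr

Treat the two boxes together as one reservoir: the mixing fluxes between them are internal recycling, so τ = ΣM / Σ(external losses).
M_total = 0.8550 + 0.6198 = 1.4748 Tg.
ΣF_external_out = 0.2486 + 0.4503 = 0.69890 Tg/yr.
τ = M_total / ΣF_ext = 1.4748 / 0.69890 = 2.110 yr.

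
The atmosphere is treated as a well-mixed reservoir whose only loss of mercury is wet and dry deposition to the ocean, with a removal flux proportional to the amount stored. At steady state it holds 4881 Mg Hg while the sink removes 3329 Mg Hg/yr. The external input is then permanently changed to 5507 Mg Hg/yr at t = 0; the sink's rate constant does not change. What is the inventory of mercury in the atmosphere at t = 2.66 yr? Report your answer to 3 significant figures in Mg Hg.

7550 Mg Hg

The sink rate constant is k = F₀/M₀ = 3329/4881 = 0.6820 yr⁻¹.
Solving dM/dt = F₁ − kM with M(0) = M₀ gives M(t) = F₁/k + (M₀ − F₁/k)·e^(−kt).
F₁/k = 5507/0.6820 = 8074.4 Mg Hg; kt = 0.6820 × 2.66 = 1.814, e^(−kt) = 0.1630.
M(2.66) = 8074.4 + (4881 − 8074.4) × 0.1630 = 8074.4 − 520.4 = 7554.0 Mg Hg.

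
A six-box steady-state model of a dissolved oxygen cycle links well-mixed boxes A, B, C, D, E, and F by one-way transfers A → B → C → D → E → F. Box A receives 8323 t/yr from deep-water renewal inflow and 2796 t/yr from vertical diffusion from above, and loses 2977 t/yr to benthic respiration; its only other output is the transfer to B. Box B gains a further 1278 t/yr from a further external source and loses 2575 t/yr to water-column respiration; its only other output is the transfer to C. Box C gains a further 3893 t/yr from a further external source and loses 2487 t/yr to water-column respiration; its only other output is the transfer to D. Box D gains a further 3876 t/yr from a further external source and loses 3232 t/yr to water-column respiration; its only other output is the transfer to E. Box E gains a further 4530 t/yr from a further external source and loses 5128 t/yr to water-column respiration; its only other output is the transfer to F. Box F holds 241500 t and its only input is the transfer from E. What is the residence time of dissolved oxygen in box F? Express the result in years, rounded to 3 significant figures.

Box A: F(A→B) = (8323 + 2796) − 2977 = 8142.0 t/yr.
Box B: F(B→C) = (8142.0 + 1278) − 2575 = 6845.0 t/yr.
Box C: F(C→D) = (6845.0 + 3893) − 2487 = 8251.0 t/yr.
Box D: F(D→E) = (8251.0 + 3876) − 3232 = 8895.0 t/yr.
Box E: F(E→F) = (8895.0 + 4530) − 5128 = 8297.0 t/yr.
Box F throughput = its input = 8297.0 t/yr; τ = 241500 / 8297.0 = 29.11 yr.

29.1 yr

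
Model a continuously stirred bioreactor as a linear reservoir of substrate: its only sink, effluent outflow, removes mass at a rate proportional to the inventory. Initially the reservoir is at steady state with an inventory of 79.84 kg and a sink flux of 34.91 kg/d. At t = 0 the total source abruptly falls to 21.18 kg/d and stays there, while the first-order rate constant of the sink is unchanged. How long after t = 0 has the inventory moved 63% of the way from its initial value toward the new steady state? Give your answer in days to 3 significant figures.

τ = M₀/F₀ = 79.84/34.91 = 2.287 d.
The remaining gap fraction is e^(−t/τ); 63% covered ⇒ e^(−t/τ) = 0.370.
t = −τ ln(0.370) = 2.287 × 0.9943 = 2.274 d.

2.27 d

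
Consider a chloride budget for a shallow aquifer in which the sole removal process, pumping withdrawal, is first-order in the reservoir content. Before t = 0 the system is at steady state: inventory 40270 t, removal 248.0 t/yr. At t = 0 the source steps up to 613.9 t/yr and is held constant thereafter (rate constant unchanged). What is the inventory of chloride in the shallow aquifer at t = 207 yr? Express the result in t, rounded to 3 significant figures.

Residence time τ = M₀/F₀ = 162.4 yr. The eventual steady state is M_∞ = M₀·(F₁/F₀) = 40270 × 613.9/248.0 = 99684 t.
The anomaly ΔM(t) = M(t) − M_∞ decays as ΔM₀·e^(−t/τ) with ΔM₀ = 40270 − 99684 = −59410 t.
At t = 207 yr, e^(−t/τ) = e^(−1.275) = 0.2795, so ΔM = −16610 t and M = 99684 − 16610 = 83079 t.

83100 t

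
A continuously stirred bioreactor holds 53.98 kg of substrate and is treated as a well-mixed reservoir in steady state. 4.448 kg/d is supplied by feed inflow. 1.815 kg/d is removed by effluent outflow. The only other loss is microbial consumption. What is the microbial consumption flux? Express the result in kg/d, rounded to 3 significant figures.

At steady state ΣF_in = ΣF_out.
ΣF_in = 4.4480 kg/d.
Microbial consumption flux = ΣF_in − (1.815) = 4.4480 − 1.815 = 2.633 kg/d.

2.63 kg/d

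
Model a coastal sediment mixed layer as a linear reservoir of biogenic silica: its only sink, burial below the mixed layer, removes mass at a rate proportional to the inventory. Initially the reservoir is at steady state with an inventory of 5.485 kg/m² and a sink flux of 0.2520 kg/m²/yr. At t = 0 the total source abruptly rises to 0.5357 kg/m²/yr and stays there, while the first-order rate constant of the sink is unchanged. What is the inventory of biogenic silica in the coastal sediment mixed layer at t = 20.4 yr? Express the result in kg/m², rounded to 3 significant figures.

9.24 kg/m²

The sink rate constant is k = F₀/M₀ = 0.2520/5.485 = 0.04594 yr⁻¹.
Solving dM/dt = F₁ − kM with M(0) = M₀ gives M(t) = F₁/k + (M₀ − F₁/k)·e^(−kt).
F₁/k = 0.5357/0.04594 = 11.660 kg/m²; kt = 0.04594 × 20.4 = 0.9372, e^(−kt) = 0.3917.
M(20.4) = 11.660 + (5.485 − 11.660) × 0.3917 = 11.660 − 2.419 = 9.2412 kg/m².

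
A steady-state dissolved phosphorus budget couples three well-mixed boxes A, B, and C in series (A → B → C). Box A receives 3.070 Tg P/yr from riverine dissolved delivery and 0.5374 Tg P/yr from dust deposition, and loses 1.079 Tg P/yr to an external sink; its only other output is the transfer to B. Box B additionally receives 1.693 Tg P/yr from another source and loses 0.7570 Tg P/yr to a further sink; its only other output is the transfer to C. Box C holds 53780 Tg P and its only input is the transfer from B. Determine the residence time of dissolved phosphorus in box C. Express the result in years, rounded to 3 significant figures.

Box A: F(A→B) = (3.070 + 0.5374) − 1.079 = 2.5284 Tg P/yr.
Box B: F(B→C) = (2.5284 + 1.693) − 0.7570 = 3.4644 Tg P/yr.
Box C throughput = its input = 3.4644 Tg P/yr; τ = 53780 / 3.4644 = 15520 yr.

15500 yr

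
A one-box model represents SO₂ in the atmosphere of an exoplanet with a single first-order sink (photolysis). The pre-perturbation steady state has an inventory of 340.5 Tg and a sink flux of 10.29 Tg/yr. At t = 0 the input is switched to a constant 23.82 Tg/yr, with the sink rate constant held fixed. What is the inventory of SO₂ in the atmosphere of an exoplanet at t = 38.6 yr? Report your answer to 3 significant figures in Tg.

649 Tg

τ = M₀/F₀ = 340.5/10.29 = 33.09 yr; rate constant k = 1/τ.
New steady state M_∞ = F₁/k = F₁·τ = 23.82 × 33.09 = 788.21 Tg.
M(t) = M_∞ + (M₀ − M_∞)·e^(−t/τ); t/τ = 38.6/33.09 = 1.167, so e^(−t/τ) = 0.3115.
M(t) = 788.21 − 447.7 × 0.3115 = 648.77 Tg.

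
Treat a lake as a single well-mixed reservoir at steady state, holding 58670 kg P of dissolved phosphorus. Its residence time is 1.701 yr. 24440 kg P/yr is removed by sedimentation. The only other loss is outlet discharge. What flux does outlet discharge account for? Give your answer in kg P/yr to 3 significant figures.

Total removal F = M/τ = 58670 / 1.701 = 34490 kg P/yr.
Outlet discharge = F − (24440) = 34490 − 24440 = 10050 kg P/yr.

10100 kg P/yr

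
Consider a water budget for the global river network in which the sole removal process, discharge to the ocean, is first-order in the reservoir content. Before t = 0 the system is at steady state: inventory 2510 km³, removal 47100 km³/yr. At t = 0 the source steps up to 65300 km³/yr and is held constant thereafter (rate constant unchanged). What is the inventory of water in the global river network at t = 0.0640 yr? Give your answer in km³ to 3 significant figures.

3190 km³

τ = M₀/F₀ = 2510/47100 = 0.05329 yr; rate constant k = 1/τ.
New steady state M_∞ = F₁/k = F₁·τ = 65300 × 0.05329 = 3479.9 km³.
M(t) = M_∞ + (M₀ − M_∞)·e^(−t/τ); t/τ = 0.0640/0.05329 = 1.201, so e^(−t/τ) = 0.3009.
M(t) = 3479.9 − 969.9 × 0.3009 = 3188.0 km³.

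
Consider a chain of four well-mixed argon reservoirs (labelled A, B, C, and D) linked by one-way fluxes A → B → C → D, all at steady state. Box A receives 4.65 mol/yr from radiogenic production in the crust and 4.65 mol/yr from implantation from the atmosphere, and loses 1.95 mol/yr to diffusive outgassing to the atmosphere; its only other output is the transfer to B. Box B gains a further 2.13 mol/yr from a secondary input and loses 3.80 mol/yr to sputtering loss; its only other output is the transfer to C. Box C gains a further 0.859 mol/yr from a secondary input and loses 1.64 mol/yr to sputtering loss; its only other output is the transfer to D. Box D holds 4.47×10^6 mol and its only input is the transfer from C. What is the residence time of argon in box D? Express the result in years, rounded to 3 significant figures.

Box A: F(A→B) = (4.65 + 4.65) − 1.95 = 7.3500 mol/yr.
Box B: F(B→C) = (7.3500 + 2.13) − 3.80 = 5.6800 mol/yr.
Box C: F(C→D) = (5.6800 + 0.859) − 1.64 = 4.8990 mol/yr.
Box D throughput = its input = 4.8990 mol/yr; τ = 4.47×10^6 / 4.8990 = 912400 yr.

912000 yr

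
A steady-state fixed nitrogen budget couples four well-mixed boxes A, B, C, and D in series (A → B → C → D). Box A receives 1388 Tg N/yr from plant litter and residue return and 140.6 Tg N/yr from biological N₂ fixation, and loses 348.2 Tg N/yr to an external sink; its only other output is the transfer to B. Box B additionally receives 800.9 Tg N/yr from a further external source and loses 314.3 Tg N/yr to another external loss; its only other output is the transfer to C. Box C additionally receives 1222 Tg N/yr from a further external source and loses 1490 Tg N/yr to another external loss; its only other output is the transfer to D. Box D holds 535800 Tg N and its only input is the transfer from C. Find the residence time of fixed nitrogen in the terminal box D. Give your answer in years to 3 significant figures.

Box A: F(A→B) = (1388 + 140.6) − 348.2 = 1180.4 Tg N/yr.
Box B: F(B→C) = (1180.4 + 800.9) − 314.3 = 1667.0 Tg N/yr.
Box C: F(C→D) = (1667.0 + 1222) − 1490 = 1399.0 Tg N/yr.
Box D throughput = its input = 1399.0 Tg N/yr; τ = 535800 / 1399.0 = 383.0 yr.

383 yr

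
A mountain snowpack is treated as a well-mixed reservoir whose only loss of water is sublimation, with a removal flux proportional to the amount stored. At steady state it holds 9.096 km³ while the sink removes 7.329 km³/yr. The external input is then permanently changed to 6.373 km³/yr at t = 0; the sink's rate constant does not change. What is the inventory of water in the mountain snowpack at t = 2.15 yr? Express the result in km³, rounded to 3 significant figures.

Residence time τ = M₀/F₀ = 1.241 yr. The eventual steady state is M_∞ = M₀·(F₁/F₀) = 9.096 × 6.373/7.329 = 7.9095 km³.
The anomaly ΔM(t) = M(t) − M_∞ decays as ΔM₀·e^(−t/τ) with ΔM₀ = 9.096 − 7.9095 = 1.186 km³.
At t = 2.15 yr, e^(−t/τ) = e^(−1.732) = 0.1769, so ΔM = 0.2099 km³ and M = 7.9095 + 0.2099 = 8.1194 km³.

8.12 km³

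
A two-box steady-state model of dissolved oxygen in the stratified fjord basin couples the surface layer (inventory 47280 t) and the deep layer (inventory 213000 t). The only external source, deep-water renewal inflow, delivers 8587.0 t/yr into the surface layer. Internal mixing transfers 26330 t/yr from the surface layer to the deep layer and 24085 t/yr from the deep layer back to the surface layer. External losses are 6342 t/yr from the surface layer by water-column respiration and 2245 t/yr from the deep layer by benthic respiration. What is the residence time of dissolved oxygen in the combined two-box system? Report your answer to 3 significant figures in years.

Residence time in the combined system uses the total inventory and the total *external* removal — internal exchanges between the two boxes cancel.
M_total = 47280 + 213000 = 260280 t.
ΣF_external_out = 6342 + 2245 = 8587.0 t/yr.
τ = M_total / ΣF_ext = 260280 / 8587.0 = 30.31 yr.

30.3 yr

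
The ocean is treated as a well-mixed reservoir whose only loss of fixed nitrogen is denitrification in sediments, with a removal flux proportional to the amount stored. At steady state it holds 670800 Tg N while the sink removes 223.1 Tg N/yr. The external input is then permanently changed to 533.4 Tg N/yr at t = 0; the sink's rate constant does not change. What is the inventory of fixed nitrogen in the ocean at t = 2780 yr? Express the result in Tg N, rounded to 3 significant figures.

τ = M₀/F₀ = 670800/223.1 = 3007 yr; rate constant k = 1/τ.
New steady state M_∞ = F₁/k = F₁·τ = 533.4 × 3007 = 1.6038×10^6 Tg N.
M(t) = M_∞ + (M₀ − M_∞)·e^(−t/τ); t/τ = 2780/3007 = 0.9246, so e^(−t/τ) = 0.3967.
M(t) = 1.6038×10^6 − 933000 × 0.3967 = 1.2337×10^6 Tg N.

1.23×10^6 Tg N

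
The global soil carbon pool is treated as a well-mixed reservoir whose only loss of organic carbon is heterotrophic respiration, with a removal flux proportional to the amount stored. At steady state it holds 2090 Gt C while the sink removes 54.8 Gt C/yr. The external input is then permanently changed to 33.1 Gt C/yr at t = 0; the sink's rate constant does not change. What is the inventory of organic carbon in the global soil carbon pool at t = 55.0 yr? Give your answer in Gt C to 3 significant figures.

The sink rate constant is k = F₀/M₀ = 54.8/2090 = 0.02622 yr⁻¹.
Solving dM/dt = F₁ − kM with M(0) = M₀ gives M(t) = F₁/k + (M₀ − F₁/k)·e^(−kt).
F₁/k = 33.1/0.02622 = 1262.4 Gt C; kt = 0.02622 × 55.0 = 1.442, e^(−kt) = 0.2364.
M(55.0) = 1262.4 + (2090 − 1262.4) × 0.2364 = 1262.4 + 195.7 = 1458.1 Gt C.

1460 Gt C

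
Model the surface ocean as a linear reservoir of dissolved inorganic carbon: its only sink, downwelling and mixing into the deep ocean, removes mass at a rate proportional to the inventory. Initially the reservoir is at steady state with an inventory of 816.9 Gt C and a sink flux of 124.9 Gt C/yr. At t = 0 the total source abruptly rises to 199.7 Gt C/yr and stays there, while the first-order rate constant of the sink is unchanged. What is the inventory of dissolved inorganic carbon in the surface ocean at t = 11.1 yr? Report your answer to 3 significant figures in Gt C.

Residence time τ = M₀/F₀ = 6.540 yr. The eventual steady state is M_∞ = M₀·(F₁/F₀) = 816.9 × 199.7/124.9 = 1306.1 Gt C.
The anomaly ΔM(t) = M(t) − M_∞ decays as ΔM₀·e^(−t/τ) with ΔM₀ = 816.9 − 1306.1 = −489.2 Gt C.
At t = 11.1 yr, e^(−t/τ) = e^(−1.697) = 0.1832, so ΔM = −89.63 Gt C and M = 1306.1 − 89.63 = 1216.5 Gt C.

1220 Gt C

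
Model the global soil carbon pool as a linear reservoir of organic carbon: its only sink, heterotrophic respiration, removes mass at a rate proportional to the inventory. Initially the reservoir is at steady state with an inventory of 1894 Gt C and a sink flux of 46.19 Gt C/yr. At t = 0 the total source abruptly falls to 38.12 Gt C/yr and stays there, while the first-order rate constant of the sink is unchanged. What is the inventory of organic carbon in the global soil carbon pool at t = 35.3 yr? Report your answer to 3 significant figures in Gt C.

Residence time τ = M₀/F₀ = 41.00 yr. The eventual steady state is M_∞ = M₀·(F₁/F₀) = 1894 × 38.12/46.19 = 1563.1 Gt C.
The anomaly ΔM(t) = M(t) − M_∞ decays as ΔM₀·e^(−t/τ) with ΔM₀ = 1894 − 1563.1 = 330.9 Gt C.
At t = 35.3 yr, e^(−t/τ) = e^(−0.8609) = 0.4228, so ΔM = 139.9 Gt C and M = 1563.1 + 139.9 = 1703.0 Gt C.

1700 Gt C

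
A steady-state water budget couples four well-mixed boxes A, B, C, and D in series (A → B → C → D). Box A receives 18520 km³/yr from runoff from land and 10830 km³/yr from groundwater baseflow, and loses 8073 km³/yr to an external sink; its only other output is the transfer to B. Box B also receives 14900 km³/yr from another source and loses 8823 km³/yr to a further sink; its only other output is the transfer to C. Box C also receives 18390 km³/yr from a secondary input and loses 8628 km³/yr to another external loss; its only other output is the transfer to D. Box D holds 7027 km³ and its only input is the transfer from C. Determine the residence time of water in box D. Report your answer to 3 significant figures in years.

Box A: F(A→B) = (18520 + 10830) − 8073 = 21277 km³/yr.
Box B: F(B→C) = (21277 + 14900) − 8823 = 27354 km³/yr.
Box C: F(C→D) = (27354 + 18390) − 8628 = 37116 km³/yr.
Box D throughput = its input = 37116 km³/yr; τ = 7027 / 37116 = 0.1893 yr.

0.189 yr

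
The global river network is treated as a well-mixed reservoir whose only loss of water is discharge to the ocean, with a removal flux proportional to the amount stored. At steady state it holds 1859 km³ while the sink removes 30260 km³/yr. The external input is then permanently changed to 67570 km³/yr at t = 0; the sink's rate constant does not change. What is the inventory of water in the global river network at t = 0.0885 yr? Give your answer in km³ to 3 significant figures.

τ = M₀/F₀ = 1859/30260 = 0.06143 yr; rate constant k = 1/τ.
New steady state M_∞ = F₁/k = F₁·τ = 67570 × 0.06143 = 4151.1 km³.
M(t) = M_∞ + (M₀ − M_∞)·e^(−t/τ); t/τ = 0.0885/0.06143 = 1.441, so e^(−t/τ) = 0.2368.
M(t) = 4151.1 − 2292 × 0.2368 = 3608.4 km³.

3610 km³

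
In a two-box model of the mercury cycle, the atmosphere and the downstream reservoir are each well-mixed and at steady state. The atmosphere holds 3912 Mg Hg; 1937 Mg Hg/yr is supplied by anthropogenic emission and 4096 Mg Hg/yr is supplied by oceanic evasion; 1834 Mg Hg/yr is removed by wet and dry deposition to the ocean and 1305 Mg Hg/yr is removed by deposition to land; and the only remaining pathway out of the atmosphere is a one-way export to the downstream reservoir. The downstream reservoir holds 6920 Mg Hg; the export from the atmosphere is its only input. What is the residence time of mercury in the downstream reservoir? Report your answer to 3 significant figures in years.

2.39 yr

Balance the atmosphere: ΣF_in = 1937 + 4096 = 6033.0 Mg Hg/yr.
Export to the downstream reservoir = ΣF_in − (1834 + 1305) = 2894.0 Mg Hg/yr.
At steady state the output of the downstream reservoir equals its input, 2894.0 Mg Hg/yr.
τ = M / F = 6920 / 2894.0 = 2.391 yr.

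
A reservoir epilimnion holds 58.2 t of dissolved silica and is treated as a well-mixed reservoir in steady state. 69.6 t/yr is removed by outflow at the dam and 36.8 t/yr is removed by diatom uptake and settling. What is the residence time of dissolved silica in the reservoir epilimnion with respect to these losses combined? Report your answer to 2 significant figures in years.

Total removal = 69.60 + 36.80 = 106.40 t/yr.
τ = M / ΣF_out = 58.2 / 106.40 = 0.5470 yr.

0.55 yr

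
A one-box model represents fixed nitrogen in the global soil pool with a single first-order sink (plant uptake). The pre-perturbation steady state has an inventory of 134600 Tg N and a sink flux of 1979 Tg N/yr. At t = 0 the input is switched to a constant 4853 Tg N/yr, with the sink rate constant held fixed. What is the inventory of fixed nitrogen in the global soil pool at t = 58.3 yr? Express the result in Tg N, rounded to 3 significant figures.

247000 Tg N

Residence time τ = M₀/F₀ = 68.01 yr. The eventual steady state is M_∞ = M₀·(F₁/F₀) = 134600 × 4853/1979 = 330070 Tg N.
The anomaly ΔM(t) = M(t) − M_∞ decays as ΔM₀·e^(−t/τ) with ΔM₀ = 134600 − 330070 = −195500 Tg N.
At t = 58.3 yr, e^(−t/τ) = e^(−0.8572) = 0.4244, so ΔM = −82950 Tg N and M = 330070 − 82950 = 247120 Tg N.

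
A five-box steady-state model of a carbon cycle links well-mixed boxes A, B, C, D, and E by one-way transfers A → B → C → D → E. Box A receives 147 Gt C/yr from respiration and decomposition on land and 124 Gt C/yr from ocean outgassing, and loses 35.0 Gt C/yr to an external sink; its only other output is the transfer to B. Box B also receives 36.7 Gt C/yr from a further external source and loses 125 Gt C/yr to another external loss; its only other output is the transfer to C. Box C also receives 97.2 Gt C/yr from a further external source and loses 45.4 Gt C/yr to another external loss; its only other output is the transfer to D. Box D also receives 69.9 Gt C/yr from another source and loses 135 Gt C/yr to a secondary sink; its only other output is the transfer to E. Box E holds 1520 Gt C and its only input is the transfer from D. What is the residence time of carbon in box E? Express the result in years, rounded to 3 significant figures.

11.3 yr

Box A: F(A→B) = (147 + 124) − 35.0 = 236.00 Gt C/yr.
Box B: F(B→C) = (236.00 + 36.7) − 125 = 147.70 Gt C/yr.
Box C: F(C→D) = (147.70 + 97.2) − 45.4 = 199.50 Gt C/yr.
Box D: F(D→E) = (199.50 + 69.9) − 135 = 134.40 Gt C/yr.
Box E throughput = its input = 134.40 Gt C/yr; τ = 1520 / 134.40 = 11.31 yr.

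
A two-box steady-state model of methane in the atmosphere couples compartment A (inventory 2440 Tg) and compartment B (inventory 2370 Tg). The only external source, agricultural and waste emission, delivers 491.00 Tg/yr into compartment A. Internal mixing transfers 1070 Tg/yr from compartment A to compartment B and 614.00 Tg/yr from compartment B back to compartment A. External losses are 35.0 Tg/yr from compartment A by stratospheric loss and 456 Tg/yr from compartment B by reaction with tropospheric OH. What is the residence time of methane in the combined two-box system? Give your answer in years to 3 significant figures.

9.80 yr

For the system as a whole, the A↔B exchange is internal and contributes nothing to the throughput; only the external sinks remove mass.
M_total = 2440 + 2370 = 4810.0 Tg.
ΣF_external_out = 35.0 + 456 = 491.00 Tg/yr.
τ = M_total / ΣF_ext = 4810.0 / 491.00 = 9.796 yr.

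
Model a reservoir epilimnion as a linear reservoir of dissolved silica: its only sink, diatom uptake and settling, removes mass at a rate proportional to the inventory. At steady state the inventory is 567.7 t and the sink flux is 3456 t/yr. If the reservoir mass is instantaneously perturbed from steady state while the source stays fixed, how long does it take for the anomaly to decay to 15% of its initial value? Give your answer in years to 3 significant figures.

0.312 yr

For a linear reservoir the anomaly decays as exp(−t/τ) with τ = M/F = 567.7/3456 = 0.1643 yr.
exp(−t/τ) = 0.15 ⇒ t = −τ ln(0.15) = 0.1643 × 1.897 = 0.3116 yr.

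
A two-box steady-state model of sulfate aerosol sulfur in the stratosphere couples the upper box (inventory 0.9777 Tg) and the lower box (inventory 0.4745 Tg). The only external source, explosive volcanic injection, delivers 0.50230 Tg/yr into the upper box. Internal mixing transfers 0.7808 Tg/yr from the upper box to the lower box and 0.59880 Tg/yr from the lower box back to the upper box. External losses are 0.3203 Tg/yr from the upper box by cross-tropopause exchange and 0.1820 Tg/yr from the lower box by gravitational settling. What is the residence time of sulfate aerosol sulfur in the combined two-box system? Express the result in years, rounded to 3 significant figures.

2.89 yr

Treat the two boxes together as one reservoir: the mixing fluxes between them are internal recycling, so τ = ΣM / Σ(external losses).
M_total = 0.9777 + 0.4745 = 1.4522 Tg.
ΣF_external_out = 0.3203 + 0.1820 = 0.50230 Tg/yr.
τ = M_total / ΣF_ext = 1.4522 / 0.50230 = 2.891 yr.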